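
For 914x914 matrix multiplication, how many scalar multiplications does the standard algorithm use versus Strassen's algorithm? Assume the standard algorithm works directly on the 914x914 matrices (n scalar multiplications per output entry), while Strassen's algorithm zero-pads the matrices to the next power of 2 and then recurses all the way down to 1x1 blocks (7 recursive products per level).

Matrix multiplication for 914x914 matrices:

Strassen's algorithm requires power-of-2 dimensions. Pad 914x914 to 1024x1024 (next power of 2).

Standard algorithm: 914^3 = 763551944 multiplications
Strassen's algorithm: 7^(log2(1024)) = 7^10 = 282475249 multiplications
Savings: 763551944 - 282475249 = 481076695 multiplications

Standard: 763551944 multiplications (914^3). Strassen: 282475249 multiplications (7^10, after padding to 1024x1024). Strassen reduces 8 recursive multiplications to 7 at each level.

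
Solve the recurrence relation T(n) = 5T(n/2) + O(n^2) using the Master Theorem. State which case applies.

Master Theorem for T(n) = 5T(n/2) + O(n^2):

a = 5, b = 2, c = 2
log_b(a) = log_2(5) = 2.3219

Case 1: c = 2 < log_2(5) = 2.3219
T(n) = O(n^(log_2 5))

For T(n) = 5T(n/2) + O(n^2): log_2(5) = 2.3219. This is Case 1 of the Master Theorem (c < log_b(a), work dominated by leaves), giving O(n^(log_2 5)).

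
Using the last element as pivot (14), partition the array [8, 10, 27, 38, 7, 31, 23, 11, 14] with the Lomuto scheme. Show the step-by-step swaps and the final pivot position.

Lomuto partition with pivot = 14:

Initial array: [8, 10, 27, 38, 7, 31, 23, 11, 14]

arr[0]=8 <= 14: swap with position 0, array becomes [8, 10, 27, 38, 7, 31, 23, 11, 14]
arr[1]=10 <= 14: swap with position 1, array becomes [8, 10, 27, 38, 7, 31, 23, 11, 14]
arr[2]=27 > 14: no swap
arr[3]=38 > 14: no swap
arr[4]=7 <= 14: swap with position 2, array becomes [8, 10, 7, 38, 27, 31, 23, 11, 14]
arr[5]=31 > 14: no swap
arr[6]=23 > 14: no swap
arr[7]=11 <= 14: swap with position 3, array becomes [8, 10, 7, 11, 27, 31, 23, 38, 14]

Place pivot at position 4: [8, 10, 7, 11, 14, 31, 23, 38, 27]
Pivot position: 4

After partitioning with pivot 14, the array becomes [8, 10, 7, 11, 14, 31, 23, 38, 27]. The pivot is placed at index 4. All elements to the left of the pivot are <= 14, and all elements to the right are > 14.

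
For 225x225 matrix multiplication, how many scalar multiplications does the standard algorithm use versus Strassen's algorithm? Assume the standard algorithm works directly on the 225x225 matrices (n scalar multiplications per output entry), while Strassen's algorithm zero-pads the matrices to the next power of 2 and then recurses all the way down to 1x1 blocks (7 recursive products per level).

Matrix multiplication for 225x225 matrices:

Strassen's algorithm requires power-of-2 dimensions. Pad 225x225 to 256x256 (next power of 2).

Standard algorithm: 225^3 = 11390625 multiplications
Strassen's algorithm: 7^(log2(256)) = 7^8 = 5764801 multiplications
Savings: 11390625 - 5764801 = 5625824 multiplications

Standard: 11390625 multiplications (225^3). Strassen: 5764801 multiplications (7^8, after padding to 256x256). Strassen reduces 8 recursive multiplications to 7 at each level.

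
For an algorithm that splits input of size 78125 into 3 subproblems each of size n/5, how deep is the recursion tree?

For divide and conquer with division factor 5:

Problem sizes at each level:
Level 0: 78125
Level 1: 15625
Level 2: 3125
Level 3: 625
Level 4: 125
Level 5: 25
Level 6: 5
Level 7: 1

The root is level 0 and the size-1 base case is level 7 (the tree spans levels 0 through 7, i.e. 8 levels counting the root), so the depth is the number of divisions: log_5(78125) = 7

The recursion tree depth is log_5(78125) = 7. At each level, the problem size is divided by 5, so it takes 7 divisions to reduce to a base case of size 1. The algorithm makes 3 recursive calls at each level.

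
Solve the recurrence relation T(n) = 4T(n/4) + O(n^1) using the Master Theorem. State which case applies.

Master Theorem for T(n) = 4T(n/4) + O(n^1):

a = 4, b = 4, c = 1
log_b(a) = log_4(4) = 1.0000

Case 2: c = 1 = log_4(4) = 1.0000
T(n) = O(n^1 log n) = O(n log n)

For T(n) = 4T(n/4) + O(n^1): log_4(4) = 1.0000. This is Case 2 of the Master Theorem (c = log_b(a), equal work at all levels), giving O(n log n).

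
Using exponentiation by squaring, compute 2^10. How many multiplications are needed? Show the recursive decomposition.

Computing 2^10 by squaring (build up from 2^1; each line after the first costs one multiplication):

2^1 = 2
2^2 = (2^1)^2 = 2^2 = 4
2^4 = (2^2)^2 = 4^2 = 16
2^5 = 2 * 2^4 = 2 * 16 = 32
2^10 = (2^5)^2 = 32^2 = 1024

Result: 1024
Multiplications needed: 4 (4 lines after 2^1)

2^10 = 1024. Using exponentiation by squaring, this requires 4 multiplications. The key idea: if the exponent is even, square the half-power; if odd, multiply by the base once.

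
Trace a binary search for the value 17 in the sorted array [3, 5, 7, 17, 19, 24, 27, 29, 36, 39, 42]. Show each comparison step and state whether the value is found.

Binary search for 17 in [3, 5, 7, 17, 19, 24, 27, 29, 36, 39, 42]:

lo=0, hi=10, mid=5, arr[mid]=24 -> 24 > 17, search left half
lo=0, hi=4, mid=2, arr[mid]=7 -> 7 < 17, search right half
lo=3, hi=4, mid=3, arr[mid]=17 -> Found target at index 3!

Binary search finds 17 at index 3 after 3 comparisons. The search repeatedly halves the search space by comparing with the middle element.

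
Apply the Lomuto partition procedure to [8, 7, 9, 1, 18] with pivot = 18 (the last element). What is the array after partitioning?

Lomuto partition with pivot = 18:

Initial array: [8, 7, 9, 1, 18]

arr[0]=8 <= 18: swap with position 0, array becomes [8, 7, 9, 1, 18]
arr[1]=7 <= 18: swap with position 1, array becomes [8, 7, 9, 1, 18]
arr[2]=9 <= 18: swap with position 2, array becomes [8, 7, 9, 1, 18]
arr[3]=1 <= 18: swap with position 3, array becomes [8, 7, 9, 1, 18]

Place pivot at position 4: [8, 7, 9, 1, 18]
Pivot position: 4

After partitioning with pivot 18, the array becomes [8, 7, 9, 1, 18]. The pivot is placed at index 4. All elements to the left of the pivot are <= 18, and all elements to the right are > 18.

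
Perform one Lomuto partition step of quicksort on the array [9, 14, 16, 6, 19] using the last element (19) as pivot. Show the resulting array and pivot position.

Lomuto partition with pivot = 19:

Initial array: [9, 14, 16, 6, 19]

arr[0]=9 <= 19: swap with position 0, array becomes [9, 14, 16, 6, 19]
arr[1]=14 <= 19: swap with position 1, array becomes [9, 14, 16, 6, 19]
arr[2]=16 <= 19: swap with position 2, array becomes [9, 14, 16, 6, 19]
arr[3]=6 <= 19: swap with position 3, array becomes [9, 14, 16, 6, 19]

Place pivot at position 4: [9, 14, 16, 6, 19]
Pivot position: 4

After partitioning with pivot 19, the array becomes [9, 14, 16, 6, 19]. The pivot is placed at index 4. All elements to the left of the pivot are <= 19, and all elements to the right are > 19.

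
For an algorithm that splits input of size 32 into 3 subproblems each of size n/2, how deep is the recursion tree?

For divide and conquer with division factor 2:

Problem sizes at each level:
Level 0: 32
Level 1: 16
Level 2: 8
Level 3: 4
Level 4: 2
Level 5: 1

The root is level 0 and the size-1 base case is level 5 (the tree spans levels 0 through 5, i.e. 6 levels counting the root), so the depth is the number of divisions: log_2(32) = 5

The recursion tree depth is log_2(32) = 5. At each level, the problem size is divided by 2, so it takes 5 divisions to reduce to a base case of size 1. The algorithm makes 3 recursive calls at each level.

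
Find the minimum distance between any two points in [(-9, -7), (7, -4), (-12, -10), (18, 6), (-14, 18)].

Computing all pairwise distances among 5 points:

d((-9, -7), (7, -4)) = 16.2788
d((-9, -7), (-12, -10)) = 4.2426 <-- minimum
d((-9, -7), (18, 6)) = 29.9666
d((-9, -7), (-14, 18)) = 25.4951
d((7, -4), (-12, -10)) = 19.9249
d((7, -4), (18, 6)) = 14.8661
d((7, -4), (-14, 18)) = 30.4138
d((-12, -10), (18, 6)) = 34.0
d((-12, -10), (-14, 18)) = 28.0713
d((18, 6), (-14, 18)) = 34.176

Closest pair: (-9, -7) and (-12, -10) with distance 4.2426

The closest pair is (-9, -7) and (-12, -10) with Euclidean distance 4.2426. For 5 points, brute-force pairwise comparison is shown above. For large n, the divide-and-conquer algorithm (sort by x, recurse on halves, check the dividing strip) achieves O(n log n).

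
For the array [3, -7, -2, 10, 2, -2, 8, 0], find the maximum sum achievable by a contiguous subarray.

Using Kadane's algorithm on [3, -7, -2, 10, 2, -2, 8, 0]:

Scanning through the array:
Position 1 (value -7): max_ending_here = -4, max_so_far = 3
Position 2 (value -2): max_ending_here = -2, max_so_far = 3
Position 3 (value 10): max_ending_here = 10, max_so_far = 10
Position 4 (value 2): max_ending_here = 12, max_so_far = 12
Position 5 (value -2): max_ending_here = 10, max_so_far = 12
Position 6 (value 8): max_ending_here = 18, max_so_far = 18
Position 7 (value 0): max_ending_here = 18, max_so_far = 18

Maximum subarray: [10, 2, -2, 8]
Maximum sum: 18

The maximum subarray is [10, 2, -2, 8] with sum 18. This subarray runs from index 3 to index 6.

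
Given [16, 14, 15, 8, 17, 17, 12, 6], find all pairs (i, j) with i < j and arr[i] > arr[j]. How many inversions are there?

Finding inversions in [16, 14, 15, 8, 17, 17, 12, 6]:

(0, 1): arr[0]=16 > arr[1]=14
(0, 2): arr[0]=16 > arr[2]=15
(0, 3): arr[0]=16 > arr[3]=8
(0, 6): arr[0]=16 > arr[6]=12
(0, 7): arr[0]=16 > arr[7]=6
(1, 3): arr[1]=14 > arr[3]=8
(1, 6): arr[1]=14 > arr[6]=12
(1, 7): arr[1]=14 > arr[7]=6
(2, 3): arr[2]=15 > arr[3]=8
(2, 6): arr[2]=15 > arr[6]=12
(2, 7): arr[2]=15 > arr[7]=6
(3, 7): arr[3]=8 > arr[7]=6
(4, 6): arr[4]=17 > arr[6]=12
(4, 7): arr[4]=17 > arr[7]=6
(5, 6): arr[5]=17 > arr[6]=12
(5, 7): arr[5]=17 > arr[7]=6
(6, 7): arr[6]=12 > arr[7]=6

Total inversions: 17

The array has 17 inversion(s): (0,1), (0,2), (0,3), (0,6), (0,7), (1,3), (1,6), (1,7), (2,3), (2,6), (2,7), (3,7), (4,6), (4,7), (5,6), (5,7), (6,7). Each pair (i,j) satisfies i < j and arr[i] > arr[j].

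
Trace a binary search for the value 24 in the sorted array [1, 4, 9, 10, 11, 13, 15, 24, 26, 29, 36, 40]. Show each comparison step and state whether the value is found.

Binary search for 24 in [1, 4, 9, 10, 11, 13, 15, 24, 26, 29, 36, 40]:

lo=0, hi=11, mid=5, arr[mid]=13 -> 13 < 24, search right half
lo=6, hi=11, mid=8, arr[mid]=26 -> 26 > 24, search left half
lo=6, hi=7, mid=6, arr[mid]=15 -> 15 < 24, search right half
lo=7, hi=7, mid=7, arr[mid]=24 -> Found target at index 7!

Binary search finds 24 at index 7 after 4 comparisons. The search repeatedly halves the search space by comparing with the middle element.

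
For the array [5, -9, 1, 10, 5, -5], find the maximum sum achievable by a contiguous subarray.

Using Kadane's algorithm on [5, -9, 1, 10, 5, -5]:

Scanning through the array:
Position 1 (value -9): max_ending_here = -4, max_so_far = 5
Position 2 (value 1): max_ending_here = 1, max_so_far = 5
Position 3 (value 10): max_ending_here = 11, max_so_far = 11
Position 4 (value 5): max_ending_here = 16, max_so_far = 16
Position 5 (value -5): max_ending_here = 11, max_so_far = 16

Maximum subarray: [1, 10, 5]
Maximum sum: 16

The maximum subarray is [1, 10, 5] with sum 16. This subarray runs from index 2 to index 4.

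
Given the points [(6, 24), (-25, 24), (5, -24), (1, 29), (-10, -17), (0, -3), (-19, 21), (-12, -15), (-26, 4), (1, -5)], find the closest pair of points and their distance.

Computing all pairwise distances among 10 points:

d((6, 24), (-25, 24)) = 31.0
d((6, 24), (5, -24)) = 48.0104
d((6, 24), (1, 29)) = 7.0711
d((6, 24), (-10, -17)) = 44.0114
d((6, 24), (0, -3)) = 27.6586
d((6, 24), (-19, 21)) = 25.1794
d((6, 24), (-12, -15)) = 42.9535
d((6, 24), (-26, 4)) = 37.7359
d((6, 24), (1, -5)) = 29.4279
d((-25, 24), (5, -24)) = 56.6039
d((-25, 24), (1, 29)) = 26.4764
d((-25, 24), (-10, -17)) = 43.6578
d((-25, 24), (0, -3)) = 36.7967
d((-25, 24), (-19, 21)) = 6.7082
d((-25, 24), (-12, -15)) = 41.1096
d((-25, 24), (-26, 4)) = 20.025
d((-25, 24), (1, -5)) = 38.9487
d((5, -24), (1, 29)) = 53.1507
d((5, -24), (-10, -17)) = 16.5529
d((5, -24), (0, -3)) = 21.587
d((5, -24), (-19, 21)) = 51.0
d((5, -24), (-12, -15)) = 19.2354
d((5, -24), (-26, 4)) = 41.7732
d((5, -24), (1, -5)) = 19.4165
d((1, 29), (-10, -17)) = 47.2969
d((1, 29), (0, -3)) = 32.0156
d((1, 29), (-19, 21)) = 21.5407
d((1, 29), (-12, -15)) = 45.8803
d((1, 29), (-26, 4)) = 36.7967
d((1, 29), (1, -5)) = 34.0
d((-10, -17), (0, -3)) = 17.2047
d((-10, -17), (-19, 21)) = 39.0512
d((-10, -17), (-12, -15)) = 2.8284
d((-10, -17), (-26, 4)) = 26.4008
d((-10, -17), (1, -5)) = 16.2788
d((0, -3), (-19, 21)) = 30.6105
d((0, -3), (-12, -15)) = 16.9706
d((0, -3), (-26, 4)) = 26.9258
d((0, -3), (1, -5)) = 2.2361 <-- minimum
d((-19, 21), (-12, -15)) = 36.6742
d((-19, 21), (-26, 4)) = 18.3848
d((-19, 21), (1, -5)) = 32.8024
d((-12, -15), (-26, 4)) = 23.6008
d((-12, -15), (1, -5)) = 16.4012
d((-26, 4), (1, -5)) = 28.4605

Closest pair: (0, -3) and (1, -5) with distance 2.2361

The closest pair is (0, -3) and (1, -5) with Euclidean distance 2.2361. For 10 points, brute-force pairwise comparison is shown above. For large n, the divide-and-conquer algorithm (sort by x, recurse on halves, check the dividing strip) achieves O(n log n).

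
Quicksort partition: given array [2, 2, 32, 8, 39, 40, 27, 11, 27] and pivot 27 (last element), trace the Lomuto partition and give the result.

Lomuto partition with pivot = 27:

Initial array: [2, 2, 32, 8, 39, 40, 27, 11, 27]

arr[0]=2 <= 27: swap with position 0, array becomes [2, 2, 32, 8, 39, 40, 27, 11, 27]
arr[1]=2 <= 27: swap with position 1, array becomes [2, 2, 32, 8, 39, 40, 27, 11, 27]
arr[2]=32 > 27: no swap
arr[3]=8 <= 27: swap with position 2, array becomes [2, 2, 8, 32, 39, 40, 27, 11, 27]
arr[4]=39 > 27: no swap
arr[5]=40 > 27: no swap
arr[6]=27 <= 27: swap with position 3, array becomes [2, 2, 8, 27, 39, 40, 32, 11, 27]
arr[7]=11 <= 27: swap with position 4, array becomes [2, 2, 8, 27, 11, 40, 32, 39, 27]

Place pivot at position 5: [2, 2, 8, 27, 11, 27, 32, 39, 40]
Pivot position: 5

After partitioning with pivot 27, the array becomes [2, 2, 8, 27, 11, 27, 32, 39, 40]. The pivot is placed at index 5. All elements to the left of the pivot are <= 27, and all elements to the right are > 27.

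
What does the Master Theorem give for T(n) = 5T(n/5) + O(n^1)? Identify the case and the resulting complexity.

Master Theorem for T(n) = 5T(n/5) + O(n^1):

a = 5, b = 5, c = 1
log_b(a) = log_5(5) = 1.0000

Case 2: c = 1 = log_5(5) = 1.0000
T(n) = O(n^1 log n) = O(n log n)

For T(n) = 5T(n/5) + O(n^1): log_5(5) = 1.0000. This is Case 2 of the Master Theorem (c = log_b(a), equal work at all levels), giving O(n log n).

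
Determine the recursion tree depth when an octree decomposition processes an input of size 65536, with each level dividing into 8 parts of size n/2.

For divide and conquer with division factor 2:

Problem sizes at each level:
Level 0: 65536
Level 1: 32768
Level 2: 16384
Level 3: 8192
Level 4: 4096
Level 5: 2048
Level 6: 1024
Level 7: 512
Level 8: 256
Level 9: 128
Level 10: 64
Level 11: 32
Level 12: 16
Level 13: 8
Level 14: 4
Level 15: 2
Level 16: 1

The root is level 0 and the size-1 base case is level 16 (the tree spans levels 0 through 16, i.e. 17 levels counting the root), so the depth is the number of divisions: log_2(65536) = 16

The recursion tree depth is log_2(65536) = 16. At each level, the problem size is divided by 2, so it takes 16 divisions to reduce to a base case of size 1. The algorithm makes 8 recursive calls at each level.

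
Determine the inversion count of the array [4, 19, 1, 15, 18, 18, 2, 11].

Finding inversions in [4, 19, 1, 15, 18, 18, 2, 11]:

(0, 2): arr[0]=4 > arr[2]=1
(0, 6): arr[0]=4 > arr[6]=2
(1, 2): arr[1]=19 > arr[2]=1
(1, 3): arr[1]=19 > arr[3]=15
(1, 4): arr[1]=19 > arr[4]=18
(1, 5): arr[1]=19 > arr[5]=18
(1, 6): arr[1]=19 > arr[6]=2
(1, 7): arr[1]=19 > arr[7]=11
(3, 6): arr[3]=15 > arr[6]=2
(3, 7): arr[3]=15 > arr[7]=11
(4, 6): arr[4]=18 > arr[6]=2
(4, 7): arr[4]=18 > arr[7]=11
(5, 6): arr[5]=18 > arr[6]=2
(5, 7): arr[5]=18 > arr[7]=11

Total inversions: 14

The array has 14 inversion(s): (0,2), (0,6), (1,2), (1,3), (1,4), (1,5), (1,6), (1,7), (3,6), (3,7), (4,6), (4,7), (5,6), (5,7). Each pair (i,j) satisfies i < j and arr[i] > arr[j].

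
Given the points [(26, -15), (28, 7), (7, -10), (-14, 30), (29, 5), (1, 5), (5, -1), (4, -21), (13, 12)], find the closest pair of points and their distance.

Computing all pairwise distances among 9 points:

d((26, -15), (28, 7)) = 22.0907
d((26, -15), (7, -10)) = 19.6469
d((26, -15), (-14, 30)) = 60.208
d((26, -15), (29, 5)) = 20.2237
d((26, -15), (1, 5)) = 32.0156
d((26, -15), (5, -1)) = 25.2389
d((26, -15), (4, -21)) = 22.8035
d((26, -15), (13, 12)) = 29.9666
d((28, 7), (7, -10)) = 27.0185
d((28, 7), (-14, 30)) = 47.8853
d((28, 7), (29, 5)) = 2.2361 <-- minimum
d((28, 7), (1, 5)) = 27.074
d((28, 7), (5, -1)) = 24.3516
d((28, 7), (4, -21)) = 36.8782
d((28, 7), (13, 12)) = 15.8114
d((7, -10), (-14, 30)) = 45.1774
d((7, -10), (29, 5)) = 26.6271
d((7, -10), (1, 5)) = 16.1555
d((7, -10), (5, -1)) = 9.2195
d((7, -10), (4, -21)) = 11.4018
d((7, -10), (13, 12)) = 22.8035
d((-14, 30), (29, 5)) = 49.7393
d((-14, 30), (1, 5)) = 29.1548
d((-14, 30), (5, -1)) = 36.3593
d((-14, 30), (4, -21)) = 54.0833
d((-14, 30), (13, 12)) = 32.45
d((29, 5), (1, 5)) = 28.0
d((29, 5), (5, -1)) = 24.7386
d((29, 5), (4, -21)) = 36.0694
d((29, 5), (13, 12)) = 17.4642
d((1, 5), (5, -1)) = 7.2111
d((1, 5), (4, -21)) = 26.1725
d((1, 5), (13, 12)) = 13.8924
d((5, -1), (4, -21)) = 20.025
d((5, -1), (13, 12)) = 15.2643
d((4, -21), (13, 12)) = 34.2053

Closest pair: (28, 7) and (29, 5) with distance 2.2361

The closest pair is (28, 7) and (29, 5) with Euclidean distance 2.2361. For 9 points, brute-force pairwise comparison is shown above. For large n, the divide-and-conquer algorithm (sort by x, recurse on halves, check the dividing strip) achieves O(n log n).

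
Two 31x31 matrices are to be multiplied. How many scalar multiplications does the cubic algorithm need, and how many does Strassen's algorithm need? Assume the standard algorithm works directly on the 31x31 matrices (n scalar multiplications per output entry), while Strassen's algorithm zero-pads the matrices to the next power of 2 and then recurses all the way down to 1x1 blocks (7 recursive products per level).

Matrix multiplication for 31x31 matrices:

Strassen's algorithm requires power-of-2 dimensions. Pad 31x31 to 32x32 (next power of 2).

Standard algorithm: 31^3 = 29791 multiplications
Strassen's algorithm: 7^(log2(32)) = 7^5 = 16807 multiplications
Savings: 29791 - 16807 = 12984 multiplications

Standard: 29791 multiplications (31^3). Strassen: 16807 multiplications (7^5, after padding to 32x32). Strassen reduces 8 recursive multiplications to 7 at each level.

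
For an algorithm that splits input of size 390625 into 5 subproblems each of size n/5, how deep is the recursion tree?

For divide and conquer with division factor 5:

Problem sizes at each level:
Level 0: 390625
Level 1: 78125
Level 2: 15625
Level 3: 3125
Level 4: 625
Level 5: 125
Level 6: 25
Level 7: 5
Level 8: 1

The root is level 0 and the size-1 base case is level 8 (the tree spans levels 0 through 8, i.e. 9 levels counting the root), so the depth is the number of divisions: log_5(390625) = 8

The recursion tree depth is log_5(390625) = 8. At each level, the problem size is divided by 5, so it takes 8 divisions to reduce to a base case of size 1. The algorithm makes 5 recursive calls at each level.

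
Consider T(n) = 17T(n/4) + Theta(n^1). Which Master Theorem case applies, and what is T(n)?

Master Theorem for T(n) = 17T(n/4) + O(n^1):

a = 17, b = 4, c = 1
log_b(a) = log_4(17) = 2.0437

Case 1: c = 1 < log_4(17) = 2.0437
T(n) = O(n^(log_4 17))

For T(n) = 17T(n/4) + O(n^1): log_4(17) = 2.0437. This is Case 1 of the Master Theorem (c < log_b(a), work dominated by leaves), giving O(n^(log_4 17)).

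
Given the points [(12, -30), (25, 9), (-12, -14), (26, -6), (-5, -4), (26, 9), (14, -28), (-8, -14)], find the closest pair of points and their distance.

Computing all pairwise distances among 8 points:

d((12, -30), (25, 9)) = 41.1096
d((12, -30), (-12, -14)) = 28.8444
d((12, -30), (26, -6)) = 27.7849
d((12, -30), (-5, -4)) = 31.0644
d((12, -30), (26, 9)) = 41.4367
d((12, -30), (14, -28)) = 2.8284
d((12, -30), (-8, -14)) = 25.6125
d((25, 9), (-12, -14)) = 43.566
d((25, 9), (26, -6)) = 15.0333
d((25, 9), (-5, -4)) = 32.6956
d((25, 9), (26, 9)) = 1.0 <-- minimum
d((25, 9), (14, -28)) = 38.6005
d((25, 9), (-8, -14)) = 40.2244
d((-12, -14), (26, -6)) = 38.833
d((-12, -14), (-5, -4)) = 12.2066
d((-12, -14), (26, 9)) = 44.4185
d((-12, -14), (14, -28)) = 29.5296
d((-12, -14), (-8, -14)) = 4.0
d((26, -6), (-5, -4)) = 31.0644
d((26, -6), (26, 9)) = 15.0
d((26, -6), (14, -28)) = 25.0599
d((26, -6), (-8, -14)) = 34.9285
d((-5, -4), (26, 9)) = 33.6155
d((-5, -4), (14, -28)) = 30.6105
d((-5, -4), (-8, -14)) = 10.4403
d((26, 9), (14, -28)) = 38.8973
d((26, 9), (-8, -14)) = 41.0488
d((14, -28), (-8, -14)) = 26.0768

Closest pair: (25, 9) and (26, 9) with distance 1.0

The closest pair is (25, 9) and (26, 9) with Euclidean distance 1.0. For 8 points, brute-force pairwise comparison is shown above. For large n, the divide-and-conquer algorithm (sort by x, recurse on halves, check the dividing strip) achieves O(n log n).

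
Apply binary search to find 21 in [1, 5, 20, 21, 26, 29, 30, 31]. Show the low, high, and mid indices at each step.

Binary search for 21 in [1, 5, 20, 21, 26, 29, 30, 31]:

lo=0, hi=7, mid=3, arr[mid]=21 -> Found target at index 3!

Binary search finds 21 at index 3 after 1 comparisons. The search repeatedly halves the search space by comparing with the middle element.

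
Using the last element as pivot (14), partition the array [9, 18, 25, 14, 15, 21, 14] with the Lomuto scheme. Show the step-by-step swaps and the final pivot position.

Lomuto partition with pivot = 14:

Initial array: [9, 18, 25, 14, 15, 21, 14]

arr[0]=9 <= 14: swap with position 0, array becomes [9, 18, 25, 14, 15, 21, 14]
arr[1]=18 > 14: no swap
arr[2]=25 > 14: no swap
arr[3]=14 <= 14: swap with position 1, array becomes [9, 14, 25, 18, 15, 21, 14]
arr[4]=15 > 14: no swap
arr[5]=21 > 14: no swap

Place pivot at position 2: [9, 14, 14, 18, 15, 21, 25]
Pivot position: 2

After partitioning with pivot 14, the array becomes [9, 14, 14, 18, 15, 21, 25]. The pivot is placed at index 2. All elements to the left of the pivot are <= 14, and all elements to the right are > 14.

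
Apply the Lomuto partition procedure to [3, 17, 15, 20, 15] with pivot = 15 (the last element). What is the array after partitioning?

Lomuto partition with pivot = 15:

Initial array: [3, 17, 15, 20, 15]

arr[0]=3 <= 15: swap with position 0, array becomes [3, 17, 15, 20, 15]
arr[1]=17 > 15: no swap
arr[2]=15 <= 15: swap with position 1, array becomes [3, 15, 17, 20, 15]
arr[3]=20 > 15: no swap

Place pivot at position 2: [3, 15, 15, 20, 17]
Pivot position: 2

After partitioning with pivot 15, the array becomes [3, 15, 15, 20, 17]. The pivot is placed at index 2. All elements to the left of the pivot are <= 15, and all elements to the right are > 15.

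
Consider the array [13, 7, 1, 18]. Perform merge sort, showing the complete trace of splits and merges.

Merge sort trace:

Split: [13, 7, 1, 18] -> [13, 7] and [1, 18]
  Split: [13, 7] -> [13] and [7]
  Merge: [13] + [7] -> [7, 13]
  Split: [1, 18] -> [1] and [18]
  Merge: [1] + [18] -> [1, 18]
Merge: [7, 13] + [1, 18] -> [1, 7, 13, 18]

Final sorted array: [1, 7, 13, 18]

The merge sort proceeds by recursively splitting the array and merging sorted halves.
After all merges, the sorted array is [1, 7, 13, 18].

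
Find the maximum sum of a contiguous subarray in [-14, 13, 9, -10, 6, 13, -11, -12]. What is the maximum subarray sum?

Using Kadane's algorithm on [-14, 13, 9, -10, 6, 13, -11, -12]:

Scanning through the array:
Position 1 (value 13): max_ending_here = 13, max_so_far = 13
Position 2 (value 9): max_ending_here = 22, max_so_far = 22
Position 3 (value -10): max_ending_here = 12, max_so_far = 22
Position 4 (value 6): max_ending_here = 18, max_so_far = 22
Position 5 (value 13): max_ending_here = 31, max_so_far = 31
Position 6 (value -11): max_ending_here = 20, max_so_far = 31
Position 7 (value -12): max_ending_here = 8, max_so_far = 31

Maximum subarray: [13, 9, -10, 6, 13]
Maximum sum: 31

The maximum subarray is [13, 9, -10, 6, 13] with sum 31. This subarray runs from index 1 to index 5.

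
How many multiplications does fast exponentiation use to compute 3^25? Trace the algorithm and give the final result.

Computing 3^25 by squaring (build up from 3^1; each line after the first costs one multiplication):

3^1 = 3
3^2 = (3^1)^2 = 3^2 = 9
3^3 = 3 * 3^2 = 3 * 9 = 27
3^6 = (3^3)^2 = 27^2 = 729
3^12 = (3^6)^2 = 729^2 = 531441
3^24 = (3^12)^2 = 531441^2 = 282429536481
3^25 = 3 * 3^24 = 3 * 282429536481 = 847288609443

Result: 847288609443
Multiplications needed: 6 (6 lines after 3^1)

3^25 = 847288609443. Using exponentiation by squaring, this requires 6 multiplications. The key idea: if the exponent is even, square the half-power; if odd, multiply by the base once.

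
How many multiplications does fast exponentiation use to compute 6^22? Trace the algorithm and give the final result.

Computing 6^22 by squaring (build up from 6^1; each line after the first costs one multiplication):

6^1 = 6
6^2 = (6^1)^2 = 6^2 = 36
6^4 = (6^2)^2 = 36^2 = 1296
6^5 = 6 * 6^4 = 6 * 1296 = 7776
6^10 = (6^5)^2 = 7776^2 = 60466176
6^11 = 6 * 6^10 = 6 * 60466176 = 362797056
6^22 = (6^11)^2 = 362797056^2 = 131621703842267136

Result: 131621703842267136
Multiplications needed: 6 (6 lines after 6^1)

6^22 = 131621703842267136. Using exponentiation by squaring, this requires 6 multiplications. The key idea: if the exponent is even, square the half-power; if odd, multiply by the base once.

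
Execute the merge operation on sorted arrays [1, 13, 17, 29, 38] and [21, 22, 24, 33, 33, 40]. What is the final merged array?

Merging process:

Compare 1 vs 21: take 1 from left. Merged: [1]
Compare 13 vs 21: take 13 from left. Merged: [1, 13]
Compare 17 vs 21: take 17 from left. Merged: [1, 13, 17]
Compare 29 vs 21: take 21 from right. Merged: [1, 13, 17, 21]
Compare 29 vs 22: take 22 from right. Merged: [1, 13, 17, 21, 22]
Compare 29 vs 24: take 24 from right. Merged: [1, 13, 17, 21, 22, 24]
Compare 29 vs 33: take 29 from left. Merged: [1, 13, 17, 21, 22, 24, 29]
Compare 38 vs 33: take 33 from right. Merged: [1, 13, 17, 21, 22, 24, 29, 33]
Compare 38 vs 33: take 33 from right. Merged: [1, 13, 17, 21, 22, 24, 29, 33, 33]
Compare 38 vs 40: take 38 from left. Merged: [1, 13, 17, 21, 22, 24, 29, 33, 33, 38]
Append remaining from right: [40]. Merged: [1, 13, 17, 21, 22, 24, 29, 33, 33, 38, 40]

Final merged array: [1, 13, 17, 21, 22, 24, 29, 33, 33, 38, 40]
Total comparisons: 10

The merged array is [1, 13, 17, 21, 22, 24, 29, 33, 33, 38, 40], requiring 10 comparisons. The merge step runs in O(n) time where n is the total number of elements.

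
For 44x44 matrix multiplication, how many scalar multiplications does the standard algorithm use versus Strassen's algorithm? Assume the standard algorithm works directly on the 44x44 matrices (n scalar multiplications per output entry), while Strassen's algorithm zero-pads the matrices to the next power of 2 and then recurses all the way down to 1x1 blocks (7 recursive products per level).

Matrix multiplication for 44x44 matrices:

Strassen's algorithm requires power-of-2 dimensions. Pad 44x44 to 64x64 (next power of 2).

Standard algorithm: 44^3 = 85184 multiplications
Strassen's algorithm: 7^(log2(64)) = 7^6 = 117649 multiplications
Difference: 85184 - 117649 = -32465 (Strassen uses MORE here due to padding overhead — for small or just-over-power-of-2 n, padding can outweigh the per-level savings)

Standard: 85184 multiplications (44^3). Strassen: 117649 multiplications (7^6, after padding to 64x64). Strassen reduces 8 recursive multiplications to 7 at each level.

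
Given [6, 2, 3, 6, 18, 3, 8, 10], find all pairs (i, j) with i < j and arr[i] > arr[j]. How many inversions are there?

Finding inversions in [6, 2, 3, 6, 18, 3, 8, 10]:

(0, 1): arr[0]=6 > arr[1]=2
(0, 2): arr[0]=6 > arr[2]=3
(0, 5): arr[0]=6 > arr[5]=3
(3, 5): arr[3]=6 > arr[5]=3
(4, 5): arr[4]=18 > arr[5]=3
(4, 6): arr[4]=18 > arr[6]=8
(4, 7): arr[4]=18 > arr[7]=10

Total inversions: 7

The array has 7 inversion(s): (0,1), (0,2), (0,5), (3,5), (4,5), (4,6), (4,7). Each pair (i,j) satisfies i < j and arr[i] > arr[j].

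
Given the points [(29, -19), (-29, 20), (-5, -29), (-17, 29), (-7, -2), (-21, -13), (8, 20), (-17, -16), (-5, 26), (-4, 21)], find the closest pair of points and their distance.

Computing all pairwise distances among 10 points:

d((29, -19), (-29, 20)) = 69.8928
d((29, -19), (-5, -29)) = 35.4401
d((29, -19), (-17, 29)) = 66.4831
d((29, -19), (-7, -2)) = 39.8121
d((29, -19), (-21, -13)) = 50.3587
d((29, -19), (8, 20)) = 44.2945
d((29, -19), (-17, -16)) = 46.0977
d((29, -19), (-5, 26)) = 56.4004
d((29, -19), (-4, 21)) = 51.8556
d((-29, 20), (-5, -29)) = 54.5619
d((-29, 20), (-17, 29)) = 15.0
d((-29, 20), (-7, -2)) = 31.1127
d((-29, 20), (-21, -13)) = 33.9559
d((-29, 20), (8, 20)) = 37.0
d((-29, 20), (-17, -16)) = 37.9473
d((-29, 20), (-5, 26)) = 24.7386
d((-29, 20), (-4, 21)) = 25.02
d((-5, -29), (-17, 29)) = 59.2284
d((-5, -29), (-7, -2)) = 27.074
d((-5, -29), (-21, -13)) = 22.6274
d((-5, -29), (8, 20)) = 50.6952
d((-5, -29), (-17, -16)) = 17.6918
d((-5, -29), (-5, 26)) = 55.0
d((-5, -29), (-4, 21)) = 50.01
d((-17, 29), (-7, -2)) = 32.573
d((-17, 29), (-21, -13)) = 42.19
d((-17, 29), (8, 20)) = 26.5707
d((-17, 29), (-17, -16)) = 45.0
d((-17, 29), (-5, 26)) = 12.3693
d((-17, 29), (-4, 21)) = 15.2643
d((-7, -2), (-21, -13)) = 17.8045
d((-7, -2), (8, 20)) = 26.6271
d((-7, -2), (-17, -16)) = 17.2047
d((-7, -2), (-5, 26)) = 28.0713
d((-7, -2), (-4, 21)) = 23.1948
d((-21, -13), (8, 20)) = 43.9318
d((-21, -13), (-17, -16)) = 5.0 <-- minimum
d((-21, -13), (-5, 26)) = 42.1545
d((-21, -13), (-4, 21)) = 38.0132
d((8, 20), (-17, -16)) = 43.8292
d((8, 20), (-5, 26)) = 14.3178
d((8, 20), (-4, 21)) = 12.0416
d((-17, -16), (-5, 26)) = 43.6807
d((-17, -16), (-4, 21)) = 39.2173
d((-5, 26), (-4, 21)) = 5.099

Closest pair: (-21, -13) and (-17, -16) with distance 5.0

The closest pair is (-21, -13) and (-17, -16) with Euclidean distance 5.0. For 10 points, brute-force pairwise comparison is shown above. For large n, the divide-and-conquer algorithm (sort by x, recurse on halves, check the dividing strip) achieves O(n log n).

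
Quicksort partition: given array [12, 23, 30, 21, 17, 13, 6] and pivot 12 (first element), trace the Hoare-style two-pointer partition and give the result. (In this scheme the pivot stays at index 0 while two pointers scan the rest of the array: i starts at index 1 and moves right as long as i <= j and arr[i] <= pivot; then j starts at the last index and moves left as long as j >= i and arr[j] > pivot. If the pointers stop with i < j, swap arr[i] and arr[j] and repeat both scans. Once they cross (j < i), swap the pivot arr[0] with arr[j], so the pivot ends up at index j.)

Hoare-style two-pointer partition with pivot = 12:

Initial array: [12, 23, 30, 21, 17, 13, 6]

Pointers start at i = 1, j = 6.
i stops at index 1 (arr[1]=23 > 12), j stops at index 6 (arr[6]=6 <= 12): swap arr[1] and arr[6], array becomes [12, 6, 30, 21, 17, 13, 23]
i ends at 2, j ends at 1: the pointers have crossed (j < i), so scanning stops.

Swap pivot arr[0] with arr[1] to place pivot at position 1: [6, 12, 30, 21, 17, 13, 23]
Pivot position: 1

After partitioning with pivot 12, the array becomes [6, 12, 30, 21, 17, 13, 23]. The pivot is placed at index 1. All elements to the left of the pivot are <= 12, and all elements to the right are > 12.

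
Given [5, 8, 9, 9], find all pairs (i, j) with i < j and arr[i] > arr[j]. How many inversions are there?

Finding inversions in [5, 8, 9, 9]:


Total inversions: 0

The array has 0 inversions. It is already sorted.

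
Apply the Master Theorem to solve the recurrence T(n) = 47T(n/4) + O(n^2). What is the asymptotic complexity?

Master Theorem for T(n) = 47T(n/4) + O(n^2):

a = 47, b = 4, c = 2
log_b(a) = log_4(47) = 2.7773

Case 1: c = 2 < log_4(47) = 2.7773
T(n) = O(n^(log_4 47))

For T(n) = 47T(n/4) + O(n^2): log_4(47) = 2.7773. This is Case 1 of the Master Theorem (c < log_b(a), work dominated by leaves), giving O(n^(log_4 47)).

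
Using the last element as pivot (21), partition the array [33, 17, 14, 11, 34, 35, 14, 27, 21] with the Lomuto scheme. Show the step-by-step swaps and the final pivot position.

Lomuto partition with pivot = 21:

Initial array: [33, 17, 14, 11, 34, 35, 14, 27, 21]

arr[0]=33 > 21: no swap
arr[1]=17 <= 21: swap with position 0, array becomes [17, 33, 14, 11, 34, 35, 14, 27, 21]
arr[2]=14 <= 21: swap with position 1, array becomes [17, 14, 33, 11, 34, 35, 14, 27, 21]
arr[3]=11 <= 21: swap with position 2, array becomes [17, 14, 11, 33, 34, 35, 14, 27, 21]
arr[4]=34 > 21: no swap
arr[5]=35 > 21: no swap
arr[6]=14 <= 21: swap with position 3, array becomes [17, 14, 11, 14, 34, 35, 33, 27, 21]
arr[7]=27 > 21: no swap

Place pivot at position 4: [17, 14, 11, 14, 21, 35, 33, 27, 34]
Pivot position: 4

After partitioning with pivot 21, the array becomes [17, 14, 11, 14, 21, 35, 33, 27, 34]. The pivot is placed at index 4. All elements to the left of the pivot are <= 21, and all elements to the right are > 21.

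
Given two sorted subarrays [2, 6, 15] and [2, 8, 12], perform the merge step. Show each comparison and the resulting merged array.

Merging process:

Compare 2 vs 2: take 2 from left. Merged: [2]
Compare 6 vs 2: take 2 from right. Merged: [2, 2]
Compare 6 vs 8: take 6 from left. Merged: [2, 2, 6]
Compare 15 vs 8: take 8 from right. Merged: [2, 2, 6, 8]
Compare 15 vs 12: take 12 from right. Merged: [2, 2, 6, 8, 12]
Append remaining from left: [15]. Merged: [2, 2, 6, 8, 12, 15]

Final merged array: [2, 2, 6, 8, 12, 15]
Total comparisons: 5

The merged array is [2, 2, 6, 8, 12, 15], requiring 5 comparisons. The merge step runs in O(n) time where n is the total number of elements.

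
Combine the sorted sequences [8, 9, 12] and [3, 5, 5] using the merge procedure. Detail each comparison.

Merging process:

Compare 8 vs 3: take 3 from right. Merged: [3]
Compare 8 vs 5: take 5 from right. Merged: [3, 5]
Compare 8 vs 5: take 5 from right. Merged: [3, 5, 5]
Append remaining from left: [8, 9, 12]. Merged: [3, 5, 5, 8, 9, 12]

Final merged array: [3, 5, 5, 8, 9, 12]
Total comparisons: 3

The merged array is [3, 5, 5, 8, 9, 12], requiring 3 comparisons. The merge step runs in O(n) time where n is the total number of elements.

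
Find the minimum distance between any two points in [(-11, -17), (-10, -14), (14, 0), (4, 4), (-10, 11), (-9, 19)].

Computing all pairwise distances among 6 points:

d((-11, -17), (-10, -14)) = 3.1623 <-- minimum
d((-11, -17), (14, 0)) = 30.2324
d((-11, -17), (4, 4)) = 25.807
d((-11, -17), (-10, 11)) = 28.0179
d((-11, -17), (-9, 19)) = 36.0555
d((-10, -14), (14, 0)) = 27.7849
d((-10, -14), (4, 4)) = 22.8035
d((-10, -14), (-10, 11)) = 25.0
d((-10, -14), (-9, 19)) = 33.0151
d((14, 0), (4, 4)) = 10.7703
d((14, 0), (-10, 11)) = 26.4008
d((14, 0), (-9, 19)) = 29.8329
d((4, 4), (-10, 11)) = 15.6525
d((4, 4), (-9, 19)) = 19.8494
d((-10, 11), (-9, 19)) = 8.0623

Closest pair: (-11, -17) and (-10, -14) with distance 3.1623

The closest pair is (-11, -17) and (-10, -14) with Euclidean distance 3.1623. For 6 points, brute-force pairwise comparison is shown above. For large n, the divide-and-conquer algorithm (sort by x, recurse on halves, check the dividing strip) achieves O(n log n).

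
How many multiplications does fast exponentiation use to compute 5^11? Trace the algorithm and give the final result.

Computing 5^11 by squaring (build up from 5^1; each line after the first costs one multiplication):

5^1 = 5
5^2 = (5^1)^2 = 5^2 = 25
5^4 = (5^2)^2 = 25^2 = 625
5^5 = 5 * 5^4 = 5 * 625 = 3125
5^10 = (5^5)^2 = 3125^2 = 9765625
5^11 = 5 * 5^10 = 5 * 9765625 = 48828125

Result: 48828125
Multiplications needed: 5 (5 lines after 5^1)

5^11 = 48828125. Using exponentiation by squaring, this requires 5 multiplications. The key idea: if the exponent is even, square the half-power; if odd, multiply by the base once.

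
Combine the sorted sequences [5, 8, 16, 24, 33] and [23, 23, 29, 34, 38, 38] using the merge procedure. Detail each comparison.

Merging process:

Compare 5 vs 23: take 5 from left. Merged: [5]
Compare 8 vs 23: take 8 from left. Merged: [5, 8]
Compare 16 vs 23: take 16 from left. Merged: [5, 8, 16]
Compare 24 vs 23: take 23 from right. Merged: [5, 8, 16, 23]
Compare 24 vs 23: take 23 from right. Merged: [5, 8, 16, 23, 23]
Compare 24 vs 29: take 24 from left. Merged: [5, 8, 16, 23, 23, 24]
Compare 33 vs 29: take 29 from right. Merged: [5, 8, 16, 23, 23, 24, 29]
Compare 33 vs 34: take 33 from left. Merged: [5, 8, 16, 23, 23, 24, 29, 33]
Append remaining from right: [34, 38, 38]. Merged: [5, 8, 16, 23, 23, 24, 29, 33, 34, 38, 38]

Final merged array: [5, 8, 16, 23, 23, 24, 29, 33, 34, 38, 38]
Total comparisons: 8

The merged array is [5, 8, 16, 23, 23, 24, 29, 33, 34, 38, 38], requiring 8 comparisons. The merge step runs in O(n) time where n is the total number of elements.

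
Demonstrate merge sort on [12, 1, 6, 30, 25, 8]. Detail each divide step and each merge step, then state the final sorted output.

Merge sort trace:

Split: [12, 1, 6, 30, 25, 8] -> [12, 1, 6] and [30, 25, 8]
  Split: [12, 1, 6] -> [12] and [1, 6]
    Split: [1, 6] -> [1] and [6]
    Merge: [1] + [6] -> [1, 6]
  Merge: [12] + [1, 6] -> [1, 6, 12]
  Split: [30, 25, 8] -> [30] and [25, 8]
    Split: [25, 8] -> [25] and [8]
    Merge: [25] + [8] -> [8, 25]
  Merge: [30] + [8, 25] -> [8, 25, 30]
Merge: [1, 6, 12] + [8, 25, 30] -> [1, 6, 8, 12, 25, 30]

Final sorted array: [1, 6, 8, 12, 25, 30]

The merge sort proceeds by recursively splitting the array and merging sorted halves.
After all merges, the sorted array is [1, 6, 8, 12, 25, 30].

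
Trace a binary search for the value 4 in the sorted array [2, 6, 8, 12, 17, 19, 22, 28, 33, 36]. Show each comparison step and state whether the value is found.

Binary search for 4 in [2, 6, 8, 12, 17, 19, 22, 28, 33, 36]:

lo=0, hi=9, mid=4, arr[mid]=17 -> 17 > 4, search left half
lo=0, hi=3, mid=1, arr[mid]=6 -> 6 > 4, search left half
lo=0, hi=0, mid=0, arr[mid]=2 -> 2 < 4, search right half
lo=1 > hi=0, target 4 not found

Binary search determines that 4 is not in the array after 3 comparisons. The search space was exhausted without finding the target.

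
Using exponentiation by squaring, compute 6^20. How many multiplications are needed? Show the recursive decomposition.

Computing 6^20 by squaring (build up from 6^1; each line after the first costs one multiplication):

6^1 = 6
6^2 = (6^1)^2 = 6^2 = 36
6^4 = (6^2)^2 = 36^2 = 1296
6^5 = 6 * 6^4 = 6 * 1296 = 7776
6^10 = (6^5)^2 = 7776^2 = 60466176
6^20 = (6^10)^2 = 60466176^2 = 3656158440062976

Result: 3656158440062976
Multiplications needed: 5 (5 lines after 6^1)

6^20 = 3656158440062976. Using exponentiation by squaring, this requires 5 multiplications. The key idea: if the exponent is even, square the half-power; if odd, multiply by the base once.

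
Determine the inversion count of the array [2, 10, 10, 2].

Finding inversions in [2, 10, 10, 2]:

(1, 3): arr[1]=10 > arr[3]=2
(2, 3): arr[2]=10 > arr[3]=2

Total inversions: 2

The array has 2 inversion(s): (1,3), (2,3). Each pair (i,j) satisfies i < j and arr[i] > arr[j].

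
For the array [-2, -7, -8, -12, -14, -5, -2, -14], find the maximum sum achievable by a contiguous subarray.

Using Kadane's algorithm on [-2, -7, -8, -12, -14, -5, -2, -14]:

Scanning through the array:
Position 1 (value -7): max_ending_here = -7, max_so_far = -2
Position 2 (value -8): max_ending_here = -8, max_so_far = -2
Position 3 (value -12): max_ending_here = -12, max_so_far = -2
Position 4 (value -14): max_ending_here = -14, max_so_far = -2
Position 5 (value -5): max_ending_here = -5, max_so_far = -2
Position 6 (value -2): max_ending_here = -2, max_so_far = -2
Position 7 (value -14): max_ending_here = -14, max_so_far = -2

Maximum subarray: [-2]
Maximum sum: -2

The maximum subarray is [-2] with sum -2. This subarray runs from index 0 to index 0.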